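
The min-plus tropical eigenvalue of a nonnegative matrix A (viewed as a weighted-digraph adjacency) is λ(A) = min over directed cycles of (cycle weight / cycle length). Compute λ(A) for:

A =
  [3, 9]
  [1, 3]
λ(A) = 3

Enumerate directed cycles and compute their means (weight / length). Sample:
  cycle 0 → 0: weight = 3, length = 1, mean = 3/1 ≈ 3.000
  cycle 1 → 1: weight = 3, length = 1, mean = 3/1 ≈ 3.000
  cycle 0 → 1 → 0: weight = 10, length = 2, mean = 10/2 ≈ 5.000
  cycle 1 → 0 → 1: weight = 10, length = 2, mean = 10/2 ≈ 5.000
Minimum mean = 3.000, attained e.g. along the cycle 0 → 0 with weight 3 and length 1. So λ(A) = 3/1 = 3.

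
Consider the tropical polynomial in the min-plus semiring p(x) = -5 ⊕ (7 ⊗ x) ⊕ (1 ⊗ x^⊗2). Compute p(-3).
p(-3) = -5

A tropical monomial a ⊗ x^⊗i evaluates to a + i · x. Evaluating each term at x = -3:
  Term 0 contributes -5 + 0 · -3 = -5
  Term 1 contributes 7 + 1 · -3 = 4
  Term 2 contributes 1 + 2 · -3 = -5
p(-3) = ⊕ of these = min[-5, 4, -5] = -5.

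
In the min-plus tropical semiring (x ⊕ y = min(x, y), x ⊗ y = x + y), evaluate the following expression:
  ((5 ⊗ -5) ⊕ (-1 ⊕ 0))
((5 ⊗ -5) ⊕ (-1 ⊕ 0)) = -1

Expand innermost to outermost. Recall ⊕ takes the minimum of its arguments and ⊗ takes their sum. Working out the expression ((5 ⊗ -5) ⊕ (-1 ⊕ 0)) gives -1.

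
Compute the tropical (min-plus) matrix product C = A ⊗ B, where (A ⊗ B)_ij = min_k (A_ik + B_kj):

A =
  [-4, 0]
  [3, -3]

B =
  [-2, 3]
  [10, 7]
A ⊗ B =
  [-6, -1]
  [1, 4]

Apply the min-plus product entry-by-entry:
  C[0][0] = min over k of (A[0][0] + B[0][0] = -4 + -2 = -6, A[0][1] + B[1][0] = 0 + 10 = 10) = -6 (attained at k = 0)
  C[0][1] = min over k of (A[0][0] + B[0][1] = -4 + 3 = -1, A[0][1] + B[1][1] = 0 + 7 = 7) = -1 (attained at k = 0)
  C[1][0] = min over k of (A[1][0] + B[0][0] = 3 + -2 = 1, A[1][1] + B[1][0] = -3 + 10 = 7) = 1 (attained at k = 0)
  C[1][1] = min over k of (A[1][0] + B[0][1] = 3 + 3 = 6, A[1][1] + B[1][1] = -3 + 7 = 4) = 4 (attained at k = 1)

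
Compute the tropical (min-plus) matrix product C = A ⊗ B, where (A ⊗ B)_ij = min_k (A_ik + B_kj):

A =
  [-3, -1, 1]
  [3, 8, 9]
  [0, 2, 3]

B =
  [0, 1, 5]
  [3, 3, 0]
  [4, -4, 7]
A ⊗ B =
  [-3, -3, -1]
  [3, 4, 8]
  [0, -1, 2]

Apply the min-plus product entry-by-entry:
  C[0][0] = min over k of (A[0][0] + B[0][0] = -3 + 0 = -3, A[0][1] + B[1][0] = -1 + 3 = 2, A[0][2] + B[2][0] = 1 + 4 = 5) = -3 (attained at k = 0)
  C[0][1] = min over k of (A[0][0] + B[0][1] = -3 + 1 = -2, A[0][1] + B[1][1] = -1 + 3 = 2, A[0][2] + B[2][1] = 1 + -4 = -3) = -3 (attained at k = 2)
  C[0][2] = min over k of (A[0][0] + B[0][2] = -3 + 5 = 2, A[0][1] + B[1][2] = -1 + 0 = -1, A[0][2] + B[2][2] = 1 + 7 = 8) = -1 (attained at k = 1)
  C[1][0] = min over k of (A[1][0] + B[0][0] = 3 + 0 = 3, A[1][1] + B[1][0] = 8 + 3 = 11, A[1][2] + B[2][0] = 9 + 4 = 13) = 3 (attained at k = 0)
  C[1][1] = min over k of (A[1][0] + B[0][1] = 3 + 1 = 4, A[1][1] + B[1][1] = 8 + 3 = 11, A[1][2] + B[2][1] = 9 + -4 = 5) = 4 (attained at k = 0)
  C[1][2] = min over k of (A[1][0] + B[0][2] = 3 + 5 = 8, A[1][1] + B[1][2] = 8 + 0 = 8, A[1][2] + B[2][2] = 9 + 7 = 16) = 8 (attained at k = 0)
  C[2][0] = min over k of (A[2][0] + B[0][0] = 0 + 0 = 0, A[2][1] + B[1][0] = 2 + 3 = 5, A[2][2] + B[2][0] = 3 + 4 = 7) = 0 (attained at k = 0)
  C[2][1] = min over k of (A[2][0] + B[0][1] = 0 + 1 = 1, A[2][1] + B[1][1] = 2 + 3 = 5, A[2][2] + B[2][1] = 3 + -4 = -1) = -1 (attained at k = 2)
  C[2][2] = min over k of (A[2][0] + B[0][2] = 0 + 5 = 5, A[2][1] + B[1][2] = 2 + 0 = 2, A[2][2] + B[2][2] = 3 + 7 = 10) = 2 (attained at k = 1)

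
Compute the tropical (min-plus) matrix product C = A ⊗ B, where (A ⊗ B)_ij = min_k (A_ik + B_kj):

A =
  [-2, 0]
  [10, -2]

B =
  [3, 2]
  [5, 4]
A ⊗ B =
  [1, 0]
  [3, 2]

Apply the min-plus product entry-by-entry:
  C[0][0] = min over k of (A[0][0] + B[0][0] = -2 + 3 = 1, A[0][1] + B[1][0] = 0 + 5 = 5) = 1 (attained at k = 0)
  C[0][1] = min over k of (A[0][0] + B[0][1] = -2 + 2 = 0, A[0][1] + B[1][1] = 0 + 4 = 4) = 0 (attained at k = 0)
  C[1][0] = min over k of (A[1][0] + B[0][0] = 10 + 3 = 13, A[1][1] + B[1][0] = -2 + 5 = 3) = 3 (attained at k = 1)
  C[1][1] = min over k of (A[1][0] + B[0][1] = 10 + 2 = 12, A[1][1] + B[1][1] = -2 + 4 = 2) = 2 (attained at k = 1)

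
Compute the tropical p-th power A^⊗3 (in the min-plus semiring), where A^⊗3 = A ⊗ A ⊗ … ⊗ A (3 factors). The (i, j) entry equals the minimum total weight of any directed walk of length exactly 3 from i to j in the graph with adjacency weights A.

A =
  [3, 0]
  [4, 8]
A^⊗3 =
  [7, 4]
  [8, 7]

Each entry (A^⊗3)_ij equals the minimum over all length-3 walks i = v_0 → v_1 → … → v_3 = j of Σ_t A[v_t][v_{t+1}]. For example, for (i, j) = (0, 1) we minimise over 4 possible intermediate vertex sequences; the minimum is 4, attained along the walk 0 → 1 → 0 → 1.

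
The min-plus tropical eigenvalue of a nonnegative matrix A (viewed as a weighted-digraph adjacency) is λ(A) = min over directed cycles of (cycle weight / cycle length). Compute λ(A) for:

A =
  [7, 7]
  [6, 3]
λ(A) = 3

Enumerate directed cycles and compute their means (weight / length). Sample:
  cycle 0 → 0: weight = 7, length = 1, mean = 7/1 ≈ 7.000
  cycle 1 → 1: weight = 3, length = 1, mean = 3/1 ≈ 3.000
  cycle 0 → 1 → 0: weight = 13, length = 2, mean = 13/2 ≈ 6.500
  cycle 1 → 0 → 1: weight = 13, length = 2, mean = 13/2 ≈ 6.500
Minimum mean = 3.000, attained e.g. along the cycle 1 → 1 with weight 3 and length 1. So λ(A) = 3/1 = 3.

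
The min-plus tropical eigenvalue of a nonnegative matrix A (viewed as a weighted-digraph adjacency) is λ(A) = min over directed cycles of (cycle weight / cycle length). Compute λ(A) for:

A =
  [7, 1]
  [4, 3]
λ(A) = 5/2

Enumerate directed cycles and compute their means (weight / length). Sample:
  cycle 0 → 0: weight = 7, length = 1, mean = 7/1 ≈ 7.000
  cycle 1 → 1: weight = 3, length = 1, mean = 3/1 ≈ 3.000
  cycle 0 → 1 → 0: weight = 5, length = 2, mean = 5/2 ≈ 2.500
  cycle 1 → 0 → 1: weight = 5, length = 2, mean = 5/2 ≈ 2.500
Minimum mean = 2.500, attained e.g. along the cycle 0 → 1 → 0 with weight 5 and length 2. So λ(A) = 5/2 = 5/2.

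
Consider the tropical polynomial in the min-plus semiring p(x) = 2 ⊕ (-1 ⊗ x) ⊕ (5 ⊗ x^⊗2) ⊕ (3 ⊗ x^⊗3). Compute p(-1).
p(-1) = -2

A tropical monomial a ⊗ x^⊗i evaluates to a + i · x. Evaluating each term at x = -1:
  Term 0 contributes 2 + 0 · -1 = 2
  Term 1 contributes -1 + 1 · -1 = -2
  Term 2 contributes 5 + 2 · -1 = 3
  Term 3 contributes 3 + 3 · -1 = 0
p(-1) = ⊕ of these = min[2, -2, 3, 0] = -2.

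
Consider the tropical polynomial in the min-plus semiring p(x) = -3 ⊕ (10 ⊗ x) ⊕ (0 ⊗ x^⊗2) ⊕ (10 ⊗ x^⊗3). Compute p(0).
p(0) = -3

A tropical monomial a ⊗ x^⊗i evaluates to a + i · x. Evaluating each term at x = 0:
  Term 0 contributes -3 + 0 · 0 = -3
  Term 1 contributes 10 + 1 · 0 = 10
  Term 2 contributes 0 + 2 · 0 = 0
  Term 3 contributes 10 + 3 · 0 = 10
p(0) = ⊕ of these = min[-3, 10, 0, 10] = -3.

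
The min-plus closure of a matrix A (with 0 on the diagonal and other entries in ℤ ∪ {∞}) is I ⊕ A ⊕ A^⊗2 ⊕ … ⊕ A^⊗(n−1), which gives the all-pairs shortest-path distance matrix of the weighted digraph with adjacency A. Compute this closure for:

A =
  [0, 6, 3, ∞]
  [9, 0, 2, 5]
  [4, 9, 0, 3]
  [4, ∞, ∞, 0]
Closure =
  [0, 6, 3, 6]
  [6, 0, 2, 5]
  [4, 9, 0, 3]
  [4, 10, 7, 0]

This is the Floyd-Warshall all-pairs shortest-path computation. For each intermediate vertex k = 0, 1, …, 3, update dist[i][j] ← min(dist[i][j], dist[i][k] + dist[k][j]). The final matrix gives, for each (i, j), the minimum total weight of any directed path from i to j (possibly empty when i = j).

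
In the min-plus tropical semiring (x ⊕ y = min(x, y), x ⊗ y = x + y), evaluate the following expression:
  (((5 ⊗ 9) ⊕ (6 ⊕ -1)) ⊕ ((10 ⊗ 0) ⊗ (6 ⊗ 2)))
(((5 ⊗ 9) ⊕ (6 ⊕ -1)) ⊕ ((10 ⊗ 0) ⊗ (6 ⊗ 2))) = -1

Expand innermost to outermost. Recall ⊕ takes the minimum of its arguments and ⊗ takes their sum. Working out the expression (((5 ⊗ 9) ⊕ (6 ⊕ -1)) ⊕ ((10 ⊗ 0) ⊗ (6 ⊗ 2))) gives -1.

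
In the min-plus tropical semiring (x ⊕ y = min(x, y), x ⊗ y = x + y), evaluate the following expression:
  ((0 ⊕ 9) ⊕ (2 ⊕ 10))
((0 ⊕ 9) ⊕ (2 ⊕ 10)) = 0

Expand innermost to outermost. Recall ⊕ takes the minimum of its arguments and ⊗ takes their sum. Working out the expression ((0 ⊕ 9) ⊕ (2 ⊕ 10)) gives 0.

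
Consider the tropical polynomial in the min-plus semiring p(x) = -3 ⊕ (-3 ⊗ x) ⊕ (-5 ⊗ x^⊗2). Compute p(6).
p(6) = -3

A tropical monomial a ⊗ x^⊗i evaluates to a + i · x. Evaluating each term at x = 6:
  Term 0 contributes -3 + 0 · 6 = -3
  Term 1 contributes -3 + 1 · 6 = 3
  Term 2 contributes -5 + 2 · 6 = 7
p(6) = ⊕ of these = min[-3, 3, 7] = -3.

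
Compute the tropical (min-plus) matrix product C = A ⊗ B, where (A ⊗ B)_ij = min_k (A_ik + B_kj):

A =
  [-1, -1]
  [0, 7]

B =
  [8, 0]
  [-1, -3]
A ⊗ B =
  [-2, -4]
  [6, 0]

Apply the min-plus product entry-by-entry:
  C[0][0] = min over k of (A[0][0] + B[0][0] = -1 + 8 = 7, A[0][1] + B[1][0] = -1 + -1 = -2) = -2 (attained at k = 1)
  C[0][1] = min over k of (A[0][0] + B[0][1] = -1 + 0 = -1, A[0][1] + B[1][1] = -1 + -3 = -4) = -4 (attained at k = 1)
  C[1][0] = min over k of (A[1][0] + B[0][0] = 0 + 8 = 8, A[1][1] + B[1][0] = 7 + -1 = 6) = 6 (attained at k = 1)
  C[1][1] = min over k of (A[1][0] + B[0][1] = 0 + 0 = 0, A[1][1] + B[1][1] = 7 + -3 = 4) = 0 (attained at k = 0)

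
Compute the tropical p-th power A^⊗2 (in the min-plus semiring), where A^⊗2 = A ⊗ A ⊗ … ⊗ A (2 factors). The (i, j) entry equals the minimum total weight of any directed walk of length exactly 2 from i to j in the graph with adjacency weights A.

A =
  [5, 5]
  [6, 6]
A^⊗2 =
  [10, 10]
  [11, 11]

Each entry (A^⊗2)_ij equals the minimum over all length-2 walks i = v_0 → v_1 → … → v_2 = j of Σ_t A[v_t][v_{t+1}]. For example, for (i, j) = (0, 1) we minimise over 2 possible intermediate vertex sequences; the minimum is 10, attained along the walk 0 → 0 → 1.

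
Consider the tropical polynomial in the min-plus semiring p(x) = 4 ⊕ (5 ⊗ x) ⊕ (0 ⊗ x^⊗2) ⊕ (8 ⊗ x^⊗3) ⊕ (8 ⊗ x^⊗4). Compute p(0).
p(0) = 0

A tropical monomial a ⊗ x^⊗i evaluates to a + i · x. Evaluating each term at x = 0:
  Term 0 contributes 4 + 0 · 0 = 4
  Term 1 contributes 5 + 1 · 0 = 5
  Term 2 contributes 0 + 2 · 0 = 0
  Term 3 contributes 8 + 3 · 0 = 8
  Term 4 contributes 8 + 4 · 0 = 8
p(0) = ⊕ of these = min[4, 5, 0, 8, 8] = 0.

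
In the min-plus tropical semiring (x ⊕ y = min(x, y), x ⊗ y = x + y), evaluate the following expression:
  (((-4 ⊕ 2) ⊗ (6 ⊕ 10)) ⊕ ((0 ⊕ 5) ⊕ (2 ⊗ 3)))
(((-4 ⊕ 2) ⊗ (6 ⊕ 10)) ⊕ ((0 ⊕ 5) ⊕ (2 ⊗ 3))) = 0

Expand innermost to outermost. Recall ⊕ takes the minimum of its arguments and ⊗ takes their sum. Working out the expression (((-4 ⊕ 2) ⊗ (6 ⊕ 10)) ⊕ ((0 ⊕ 5) ⊕ (2 ⊗ 3))) gives 0.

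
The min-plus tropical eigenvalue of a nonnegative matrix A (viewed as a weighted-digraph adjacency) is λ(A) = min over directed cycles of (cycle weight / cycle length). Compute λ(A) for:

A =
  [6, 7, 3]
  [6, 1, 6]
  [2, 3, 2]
λ(A) = 1

Enumerate directed cycles and compute their means (weight / length). Sample:
  cycle 0 → 0: weight = 6, length = 1, mean = 6/1 ≈ 6.000
  cycle 1 → 1: weight = 1, length = 1, mean = 1/1 ≈ 1.000
  cycle 2 → 2: weight = 2, length = 1, mean = 2/1 ≈ 2.000
  cycle 0 → 1 → 0: weight = 13, length = 2, mean = 13/2 ≈ 6.500
  cycle 0 → 2 → 0: weight = 5, length = 2, mean = 5/2 ≈ 2.500
  cycle 1 → 0 → 1: weight = 13, length = 2, mean = 13/2 ≈ 6.500
Minimum mean = 1.000, attained e.g. along the cycle 1 → 1 with weight 1 and length 1. So λ(A) = 1/1 = 1.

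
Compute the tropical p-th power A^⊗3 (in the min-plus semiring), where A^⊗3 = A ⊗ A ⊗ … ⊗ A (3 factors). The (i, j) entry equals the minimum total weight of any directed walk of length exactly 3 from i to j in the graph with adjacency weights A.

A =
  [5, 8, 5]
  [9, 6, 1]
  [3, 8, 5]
A^⊗3 =
  [12, 16, 13]
  [9, 12, 9]
  [11, 16, 12]

Each entry (A^⊗3)_ij equals the minimum over all length-3 walks i = v_0 → v_1 → … → v_3 = j of Σ_t A[v_t][v_{t+1}]. For example, for (i, j) = (0, 2) we minimise over 9 possible intermediate vertex sequences; the minimum is 13, attained along the walk 0 → 2 → 0 → 2.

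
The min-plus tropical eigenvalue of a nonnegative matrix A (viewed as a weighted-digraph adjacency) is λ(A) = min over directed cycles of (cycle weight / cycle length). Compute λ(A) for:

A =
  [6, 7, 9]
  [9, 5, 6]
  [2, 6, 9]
λ(A) = 5

Enumerate directed cycles and compute their means (weight / length). Sample:
  cycle 0 → 0: weight = 6, length = 1, mean = 6/1 ≈ 6.000
  cycle 1 → 1: weight = 5, length = 1, mean = 5/1 ≈ 5.000
  cycle 2 → 2: weight = 9, length = 1, mean = 9/1 ≈ 9.000
  cycle 0 → 1 → 0: weight = 16, length = 2, mean = 16/2 ≈ 8.000
  cycle 0 → 2 → 0: weight = 11, length = 2, mean = 11/2 ≈ 5.500
  cycle 1 → 0 → 1: weight = 16, length = 2, mean = 16/2 ≈ 8.000
Minimum mean = 5.000, attained e.g. along the cycle 1 → 1 with weight 5 and length 1. So λ(A) = 5/1 = 5.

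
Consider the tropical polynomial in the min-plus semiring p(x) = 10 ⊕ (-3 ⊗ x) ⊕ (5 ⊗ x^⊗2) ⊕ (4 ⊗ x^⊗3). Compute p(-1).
p(-1) = -4

A tropical monomial a ⊗ x^⊗i evaluates to a + i · x. Evaluating each term at x = -1:
  Term 0 contributes 10 + 0 · -1 = 10
  Term 1 contributes -3 + 1 · -1 = -4
  Term 2 contributes 5 + 2 · -1 = 3
  Term 3 contributes 4 + 3 · -1 = 1
p(-1) = ⊕ of these = min[10, -4, 3, 1] = -4.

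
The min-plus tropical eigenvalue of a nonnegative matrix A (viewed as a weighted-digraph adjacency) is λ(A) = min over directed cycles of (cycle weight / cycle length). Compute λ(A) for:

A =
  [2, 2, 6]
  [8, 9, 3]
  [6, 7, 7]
λ(A) = 2

Enumerate directed cycles and compute their means (weight / length). Sample:
  cycle 0 → 0: weight = 2, length = 1, mean = 2/1 ≈ 2.000
  cycle 1 → 1: weight = 9, length = 1, mean = 9/1 ≈ 9.000
  cycle 2 → 2: weight = 7, length = 1, mean = 7/1 ≈ 7.000
  cycle 0 → 1 → 0: weight = 10, length = 2, mean = 10/2 ≈ 5.000
  cycle 0 → 2 → 0: weight = 12, length = 2, mean = 12/2 ≈ 6.000
  cycle 1 → 0 → 1: weight = 10, length = 2, mean = 10/2 ≈ 5.000
Minimum mean = 2.000, attained e.g. along the cycle 0 → 0 with weight 2 and length 1. So λ(A) = 2/1 = 2.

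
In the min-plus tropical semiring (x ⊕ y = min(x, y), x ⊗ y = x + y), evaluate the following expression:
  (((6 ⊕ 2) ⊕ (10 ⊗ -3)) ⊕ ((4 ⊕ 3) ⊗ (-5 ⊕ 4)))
(((6 ⊕ 2) ⊕ (10 ⊗ -3)) ⊕ ((4 ⊕ 3) ⊗ (-5 ⊕ 4))) = -2

Expand innermost to outermost. Recall ⊕ takes the minimum of its arguments and ⊗ takes their sum. Working out the expression (((6 ⊕ 2) ⊕ (10 ⊗ -3)) ⊕ ((4 ⊕ 3) ⊗ (-5 ⊕ 4))) gives -2.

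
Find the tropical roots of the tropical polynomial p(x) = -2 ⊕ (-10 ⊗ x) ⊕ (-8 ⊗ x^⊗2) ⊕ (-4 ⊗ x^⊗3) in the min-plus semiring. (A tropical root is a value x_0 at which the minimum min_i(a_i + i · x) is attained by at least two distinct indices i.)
Roots: {-4, -2, 8}

Each tropical root is a break point of the lower envelope of the lines y = a_i + i · x (there are 4 lines, with slopes 0, 1, ..., 3). Only the lines that attain the minimum somewhere contribute to roots; other lines are dominated. Here the surviving (envelope) indices are i = 3, i = 2, i = 1, i = 0.
Intersections between consecutive envelope lines give the roots: for adjacent envelope indices i < j the intersection is x = (a_i − a_j) / (j − i). Reading off the sorted break points: {-4, -2, 8}.
Verification: at each break x_0, at least two indices attain the minimum of min_i(a_i + i · x_0).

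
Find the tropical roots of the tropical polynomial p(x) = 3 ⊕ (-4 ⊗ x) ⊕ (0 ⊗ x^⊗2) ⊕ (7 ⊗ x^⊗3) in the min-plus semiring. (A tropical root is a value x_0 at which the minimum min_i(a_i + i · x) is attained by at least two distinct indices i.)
Roots: {-7, -4, 7}

Each tropical root is a break point of the lower envelope of the lines y = a_i + i · x (there are 4 lines, with slopes 0, 1, ..., 3). Only the lines that attain the minimum somewhere contribute to roots; other lines are dominated. Here the surviving (envelope) indices are i = 3, i = 2, i = 1, i = 0.
Intersections between consecutive envelope lines give the roots: for adjacent envelope indices i < j the intersection is x = (a_i − a_j) / (j − i). Reading off the sorted break points: {-7, -4, 7}.
Verification: at each break x_0, at least two indices attain the minimum of min_i(a_i + i · x_0).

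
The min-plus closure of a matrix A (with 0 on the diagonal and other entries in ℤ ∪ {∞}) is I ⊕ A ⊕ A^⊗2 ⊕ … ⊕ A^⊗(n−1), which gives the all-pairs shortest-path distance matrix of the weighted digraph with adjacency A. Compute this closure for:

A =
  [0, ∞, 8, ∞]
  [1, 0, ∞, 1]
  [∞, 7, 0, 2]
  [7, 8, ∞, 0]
Closure =
  [0, 15, 8, 10]
  [1, 0, 9, 1]
  [8, 7, 0, 2]
  [7, 8, 15, 0]

This is the Floyd-Warshall all-pairs shortest-path computation. For each intermediate vertex k = 0, 1, …, 3, update dist[i][j] ← min(dist[i][j], dist[i][k] + dist[k][j]). The final matrix gives, for each (i, j), the minimum total weight of any directed path from i to j (possibly empty when i = j).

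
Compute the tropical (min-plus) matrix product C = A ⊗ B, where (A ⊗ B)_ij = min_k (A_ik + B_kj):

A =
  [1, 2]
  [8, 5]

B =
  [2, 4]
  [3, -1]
A ⊗ B =
  [3, 1]
  [8, 4]

Apply the min-plus product entry-by-entry:
  C[0][0] = min over k of (A[0][0] + B[0][0] = 1 + 2 = 3, A[0][1] + B[1][0] = 2 + 3 = 5) = 3 (attained at k = 0)
  C[0][1] = min over k of (A[0][0] + B[0][1] = 1 + 4 = 5, A[0][1] + B[1][1] = 2 + -1 = 1) = 1 (attained at k = 1)
  C[1][0] = min over k of (A[1][0] + B[0][0] = 8 + 2 = 10, A[1][1] + B[1][0] = 5 + 3 = 8) = 8 (attained at k = 1)
  C[1][1] = min over k of (A[1][0] + B[0][1] = 8 + 4 = 12, A[1][1] + B[1][1] = 5 + -1 = 4) = 4 (attained at k = 1)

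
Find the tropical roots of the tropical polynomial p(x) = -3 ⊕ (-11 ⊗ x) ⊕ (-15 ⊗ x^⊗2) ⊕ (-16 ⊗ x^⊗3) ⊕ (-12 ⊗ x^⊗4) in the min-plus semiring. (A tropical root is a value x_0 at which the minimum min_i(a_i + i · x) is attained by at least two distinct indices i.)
Roots: {-4, 1, 4, 8}

Each tropical root is a break point of the lower envelope of the lines y = a_i + i · x (there are 5 lines, with slopes 0, 1, ..., 4). Only the lines that attain the minimum somewhere contribute to roots; other lines are dominated. Here the surviving (envelope) indices are i = 4, i = 3, i = 2, i = 1, i = 0.
Intersections between consecutive envelope lines give the roots: for adjacent envelope indices i < j the intersection is x = (a_i − a_j) / (j − i). Reading off the sorted break points: {-4, 1, 4, 8}.
Verification: at each break x_0, at least two indices attain the minimum of min_i(a_i + i · x_0).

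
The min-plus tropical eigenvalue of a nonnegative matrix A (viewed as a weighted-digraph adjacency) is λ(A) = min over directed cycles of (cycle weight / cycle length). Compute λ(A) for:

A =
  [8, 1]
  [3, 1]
λ(A) = 1

Enumerate directed cycles and compute their means (weight / length). Sample:
  cycle 0 → 0: weight = 8, length = 1, mean = 8/1 ≈ 8.000
  cycle 1 → 1: weight = 1, length = 1, mean = 1/1 ≈ 1.000
  cycle 0 → 1 → 0: weight = 4, length = 2, mean = 4/2 ≈ 2.000
  cycle 1 → 0 → 1: weight = 4, length = 2, mean = 4/2 ≈ 2.000
Minimum mean = 1.000, attained e.g. along the cycle 1 → 1 with weight 1 and length 1. So λ(A) = 1/1 = 1.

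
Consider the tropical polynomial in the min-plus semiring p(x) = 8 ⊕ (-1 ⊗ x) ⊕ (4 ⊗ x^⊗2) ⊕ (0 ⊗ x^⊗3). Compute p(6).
p(6) = 5

A tropical monomial a ⊗ x^⊗i evaluates to a + i · x. Evaluating each term at x = 6:
  Term 0 contributes 8 + 0 · 6 = 8
  Term 1 contributes -1 + 1 · 6 = 5
  Term 2 contributes 4 + 2 · 6 = 16
  Term 3 contributes 0 + 3 · 6 = 18
p(6) = ⊕ of these = min[8, 5, 16, 18] = 5.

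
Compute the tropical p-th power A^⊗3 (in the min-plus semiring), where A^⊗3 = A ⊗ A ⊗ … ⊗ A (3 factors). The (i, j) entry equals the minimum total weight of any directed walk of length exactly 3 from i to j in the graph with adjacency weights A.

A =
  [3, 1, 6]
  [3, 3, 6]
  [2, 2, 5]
A^⊗3 =
  [7, 5, 10]
  [7, 7, 10]
  [6, 6, 9]

Each entry (A^⊗3)_ij equals the minimum over all length-3 walks i = v_0 → v_1 → … → v_3 = j of Σ_t A[v_t][v_{t+1}]. For example, for (i, j) = (0, 2) we minimise over 9 possible intermediate vertex sequences; the minimum is 10, attained along the walk 0 → 0 → 1 → 2.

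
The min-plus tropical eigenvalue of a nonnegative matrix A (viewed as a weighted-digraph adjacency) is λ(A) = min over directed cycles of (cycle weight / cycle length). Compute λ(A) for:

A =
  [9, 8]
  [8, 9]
λ(A) = 8

Enumerate directed cycles and compute their means (weight / length). Sample:
  cycle 0 → 0: weight = 9, length = 1, mean = 9/1 ≈ 9.000
  cycle 1 → 1: weight = 9, length = 1, mean = 9/1 ≈ 9.000
  cycle 0 → 1 → 0: weight = 16, length = 2, mean = 16/2 ≈ 8.000
  cycle 1 → 0 → 1: weight = 16, length = 2, mean = 16/2 ≈ 8.000
Minimum mean = 8.000, attained e.g. along the cycle 0 → 1 → 0 with weight 16 and length 2. So λ(A) = 16/2 = 8.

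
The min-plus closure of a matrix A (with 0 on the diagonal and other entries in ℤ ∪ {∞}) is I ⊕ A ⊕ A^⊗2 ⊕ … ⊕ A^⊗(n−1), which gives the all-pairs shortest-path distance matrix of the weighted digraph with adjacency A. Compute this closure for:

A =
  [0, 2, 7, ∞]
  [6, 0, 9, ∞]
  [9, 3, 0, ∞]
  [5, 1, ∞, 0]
Closure =
  [0, 2, 7, ∞]
  [6, 0, 9, ∞]
  [9, 3, 0, ∞]
  [5, 1, 10, 0]

This is the Floyd-Warshall all-pairs shortest-path computation. For each intermediate vertex k = 0, 1, …, 3, update dist[i][j] ← min(dist[i][j], dist[i][k] + dist[k][j]). The final matrix gives, for each (i, j), the minimum total weight of any directed path from i to j (possibly empty when i = j).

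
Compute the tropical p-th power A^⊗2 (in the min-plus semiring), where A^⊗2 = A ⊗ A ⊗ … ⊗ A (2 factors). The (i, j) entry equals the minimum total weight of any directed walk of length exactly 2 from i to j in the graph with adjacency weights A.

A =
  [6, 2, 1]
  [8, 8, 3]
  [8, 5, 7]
A^⊗2 =
  [9, 6, 5]
  [11, 8, 9]
  [13, 10, 8]

Each entry (A^⊗2)_ij equals the minimum over all length-2 walks i = v_0 → v_1 → … → v_2 = j of Σ_t A[v_t][v_{t+1}]. For example, for (i, j) = (0, 2) we minimise over 3 possible intermediate vertex sequences; the minimum is 5, attained along the walk 0 → 1 → 2.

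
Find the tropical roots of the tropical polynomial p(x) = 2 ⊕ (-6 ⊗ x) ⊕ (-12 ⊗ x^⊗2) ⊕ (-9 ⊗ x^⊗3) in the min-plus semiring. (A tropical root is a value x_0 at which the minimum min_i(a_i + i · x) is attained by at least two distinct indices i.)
Roots: {-3, 6, 8}

Each tropical root is a break point of the lower envelope of the lines y = a_i + i · x (there are 4 lines, with slopes 0, 1, ..., 3). Only the lines that attain the minimum somewhere contribute to roots; other lines are dominated. Here the surviving (envelope) indices are i = 3, i = 2, i = 1, i = 0.
Intersections between consecutive envelope lines give the roots: for adjacent envelope indices i < j the intersection is x = (a_i − a_j) / (j − i). Reading off the sorted break points: {-3, 6, 8}.
Verification: at each break x_0, at least two indices attain the minimum of min_i(a_i + i · x_0).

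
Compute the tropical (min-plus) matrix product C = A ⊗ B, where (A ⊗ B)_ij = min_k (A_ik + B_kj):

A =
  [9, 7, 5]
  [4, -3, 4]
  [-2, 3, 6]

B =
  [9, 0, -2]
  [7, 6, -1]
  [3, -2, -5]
A ⊗ B =
  [8, 3, 0]
  [4, 2, -4]
  [7, -2, -4]

Apply the min-plus product entry-by-entry:
  C[0][0] = min over k of (A[0][0] + B[0][0] = 9 + 9 = 18, A[0][1] + B[1][0] = 7 + 7 = 14, A[0][2] + B[2][0] = 5 + 3 = 8) = 8 (attained at k = 2)
  C[0][1] = min over k of (A[0][0] + B[0][1] = 9 + 0 = 9, A[0][1] + B[1][1] = 7 + 6 = 13, A[0][2] + B[2][1] = 5 + -2 = 3) = 3 (attained at k = 2)
  C[0][2] = min over k of (A[0][0] + B[0][2] = 9 + -2 = 7, A[0][1] + B[1][2] = 7 + -1 = 6, A[0][2] + B[2][2] = 5 + -5 = 0) = 0 (attained at k = 2)
  C[1][0] = min over k of (A[1][0] + B[0][0] = 4 + 9 = 13, A[1][1] + B[1][0] = -3 + 7 = 4, A[1][2] + B[2][0] = 4 + 3 = 7) = 4 (attained at k = 1)
  C[1][1] = min over k of (A[1][0] + B[0][1] = 4 + 0 = 4, A[1][1] + B[1][1] = -3 + 6 = 3, A[1][2] + B[2][1] = 4 + -2 = 2) = 2 (attained at k = 2)
  C[1][2] = min over k of (A[1][0] + B[0][2] = 4 + -2 = 2, A[1][1] + B[1][2] = -3 + -1 = -4, A[1][2] + B[2][2] = 4 + -5 = -1) = -4 (attained at k = 1)
  C[2][0] = min over k of (A[2][0] + B[0][0] = -2 + 9 = 7, A[2][1] + B[1][0] = 3 + 7 = 10, A[2][2] + B[2][0] = 6 + 3 = 9) = 7 (attained at k = 0)
  C[2][1] = min over k of (A[2][0] + B[0][1] = -2 + 0 = -2, A[2][1] + B[1][1] = 3 + 6 = 9, A[2][2] + B[2][1] = 6 + -2 = 4) = -2 (attained at k = 0)
  C[2][2] = min over k of (A[2][0] + B[0][2] = -2 + -2 = -4, A[2][1] + B[1][2] = 3 + -1 = 2, A[2][2] + B[2][2] = 6 + -5 = 1) = -4 (attained at k = 0)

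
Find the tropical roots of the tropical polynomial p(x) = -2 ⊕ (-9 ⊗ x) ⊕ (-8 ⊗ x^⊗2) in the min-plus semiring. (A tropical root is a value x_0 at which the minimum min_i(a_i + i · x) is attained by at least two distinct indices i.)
Roots: {-1, 7}

Each tropical root is a break point of the lower envelope of the lines y = a_i + i · x (there are 3 lines, with slopes 0, 1, ..., 2). Only the lines that attain the minimum somewhere contribute to roots; other lines are dominated. Here the surviving (envelope) indices are i = 2, i = 1, i = 0.
Intersections between consecutive envelope lines give the roots: for adjacent envelope indices i < j the intersection is x = (a_i − a_j) / (j − i). Reading off the sorted break points: {-1, 7}.
Verification: at each break x_0, at least two indices attain the minimum of min_i(a_i + i · x_0).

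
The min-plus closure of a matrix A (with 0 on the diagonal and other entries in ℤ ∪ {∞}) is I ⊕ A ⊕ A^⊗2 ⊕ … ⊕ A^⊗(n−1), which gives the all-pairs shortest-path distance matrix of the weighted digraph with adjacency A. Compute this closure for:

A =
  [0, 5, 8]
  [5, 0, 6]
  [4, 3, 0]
Closure =
  [0, 5, 8]
  [5, 0, 6]
  [4, 3, 0]

This is the Floyd-Warshall all-pairs shortest-path computation. For each intermediate vertex k = 0, 1, …, 2, update dist[i][j] ← min(dist[i][j], dist[i][k] + dist[k][j]). The final matrix gives, for each (i, j), the minimum total weight of any directed path from i to j (possibly empty when i = j).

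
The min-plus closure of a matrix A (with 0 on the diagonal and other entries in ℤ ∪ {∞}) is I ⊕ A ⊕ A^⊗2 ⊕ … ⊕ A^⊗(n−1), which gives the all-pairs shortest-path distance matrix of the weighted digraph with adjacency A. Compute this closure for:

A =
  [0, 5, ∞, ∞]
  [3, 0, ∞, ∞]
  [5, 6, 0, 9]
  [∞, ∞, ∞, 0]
Closure =
  [0, 5, ∞, ∞]
  [3, 0, ∞, ∞]
  [5, 6, 0, 9]
  [∞, ∞, ∞, 0]

This is the Floyd-Warshall all-pairs shortest-path computation. For each intermediate vertex k = 0, 1, …, 3, update dist[i][j] ← min(dist[i][j], dist[i][k] + dist[k][j]). The final matrix gives, for each (i, j), the minimum total weight of any directed path from i to j (possibly empty when i = j).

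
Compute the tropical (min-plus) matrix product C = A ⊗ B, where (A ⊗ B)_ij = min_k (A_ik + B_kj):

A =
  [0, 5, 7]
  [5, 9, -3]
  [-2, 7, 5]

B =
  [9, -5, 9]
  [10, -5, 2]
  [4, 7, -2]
A ⊗ B =
  [9, -5, 5]
  [1, 0, -5]
  [7, -7, 3]

Apply the min-plus product entry-by-entry:
  C[0][0] = min over k of (A[0][0] + B[0][0] = 0 + 9 = 9, A[0][1] + B[1][0] = 5 + 10 = 15, A[0][2] + B[2][0] = 7 + 4 = 11) = 9 (attained at k = 0)
  C[0][1] = min over k of (A[0][0] + B[0][1] = 0 + -5 = -5, A[0][1] + B[1][1] = 5 + -5 = 0, A[0][2] + B[2][1] = 7 + 7 = 14) = -5 (attained at k = 0)
  C[0][2] = min over k of (A[0][0] + B[0][2] = 0 + 9 = 9, A[0][1] + B[1][2] = 5 + 2 = 7, A[0][2] + B[2][2] = 7 + -2 = 5) = 5 (attained at k = 2)
  C[1][0] = min over k of (A[1][0] + B[0][0] = 5 + 9 = 14, A[1][1] + B[1][0] = 9 + 10 = 19, A[1][2] + B[2][0] = -3 + 4 = 1) = 1 (attained at k = 2)
  C[1][1] = min over k of (A[1][0] + B[0][1] = 5 + -5 = 0, A[1][1] + B[1][1] = 9 + -5 = 4, A[1][2] + B[2][1] = -3 + 7 = 4) = 0 (attained at k = 0)
  C[1][2] = min over k of (A[1][0] + B[0][2] = 5 + 9 = 14, A[1][1] + B[1][2] = 9 + 2 = 11, A[1][2] + B[2][2] = -3 + -2 = -5) = -5 (attained at k = 2)
  C[2][0] = min over k of (A[2][0] + B[0][0] = -2 + 9 = 7, A[2][1] + B[1][0] = 7 + 10 = 17, A[2][2] + B[2][0] = 5 + 4 = 9) = 7 (attained at k = 0)
  C[2][1] = min over k of (A[2][0] + B[0][1] = -2 + -5 = -7, A[2][1] + B[1][1] = 7 + -5 = 2, A[2][2] + B[2][1] = 5 + 7 = 12) = -7 (attained at k = 0)
  C[2][2] = min over k of (A[2][0] + B[0][2] = -2 + 9 = 7, A[2][1] + B[1][2] = 7 + 2 = 9, A[2][2] + B[2][2] = 5 + -2 = 3) = 3 (attained at k = 2)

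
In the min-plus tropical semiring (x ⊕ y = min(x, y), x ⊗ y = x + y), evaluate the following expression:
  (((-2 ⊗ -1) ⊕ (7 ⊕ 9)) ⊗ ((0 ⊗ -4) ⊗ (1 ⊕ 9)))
(((-2 ⊗ -1) ⊕ (7 ⊕ 9)) ⊗ ((0 ⊗ -4) ⊗ (1 ⊕ 9))) = -6

Expand innermost to outermost. Recall ⊕ takes the minimum of its arguments and ⊗ takes their sum. Working out the expression (((-2 ⊗ -1) ⊕ (7 ⊕ 9)) ⊗ ((0 ⊗ -4) ⊗ (1 ⊕ 9))) gives -6.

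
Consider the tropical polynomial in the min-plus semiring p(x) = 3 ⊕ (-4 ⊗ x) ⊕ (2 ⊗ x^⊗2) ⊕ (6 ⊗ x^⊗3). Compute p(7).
p(7) = 3

A tropical monomial a ⊗ x^⊗i evaluates to a + i · x. Evaluating each term at x = 7:
  Term 0 contributes 3 + 0 · 7 = 3
  Term 1 contributes -4 + 1 · 7 = 3
  Term 2 contributes 2 + 2 · 7 = 16
  Term 3 contributes 6 + 3 · 7 = 27
p(7) = ⊕ of these = min[3, 3, 16, 27] = 3.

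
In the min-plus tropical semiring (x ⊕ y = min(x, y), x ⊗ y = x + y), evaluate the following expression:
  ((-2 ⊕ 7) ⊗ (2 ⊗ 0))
((-2 ⊕ 7) ⊗ (2 ⊗ 0)) = 0

Expand innermost to outermost. Recall ⊕ takes the minimum of its arguments and ⊗ takes their sum. Working out the expression ((-2 ⊕ 7) ⊗ (2 ⊗ 0)) gives 0.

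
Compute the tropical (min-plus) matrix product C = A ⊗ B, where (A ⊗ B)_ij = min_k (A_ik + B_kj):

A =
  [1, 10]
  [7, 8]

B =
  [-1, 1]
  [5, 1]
A ⊗ B =
  [0, 2]
  [6, 8]

Apply the min-plus product entry-by-entry:
  C[0][0] = min over k of (A[0][0] + B[0][0] = 1 + -1 = 0, A[0][1] + B[1][0] = 10 + 5 = 15) = 0 (attained at k = 0)
  C[0][1] = min over k of (A[0][0] + B[0][1] = 1 + 1 = 2, A[0][1] + B[1][1] = 10 + 1 = 11) = 2 (attained at k = 0)
  C[1][0] = min over k of (A[1][0] + B[0][0] = 7 + -1 = 6, A[1][1] + B[1][0] = 8 + 5 = 13) = 6 (attained at k = 0)
  C[1][1] = min over k of (A[1][0] + B[0][1] = 7 + 1 = 8, A[1][1] + B[1][1] = 8 + 1 = 9) = 8 (attained at k = 0)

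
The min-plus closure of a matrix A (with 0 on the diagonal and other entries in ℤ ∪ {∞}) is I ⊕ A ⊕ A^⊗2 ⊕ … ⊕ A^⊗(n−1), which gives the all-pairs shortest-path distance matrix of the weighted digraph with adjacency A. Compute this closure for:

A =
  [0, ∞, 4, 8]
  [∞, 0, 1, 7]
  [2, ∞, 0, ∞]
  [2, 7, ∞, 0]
Closure =
  [0, 15, 4, 8]
  [3, 0, 1, 7]
  [2, 17, 0, 10]
  [2, 7, 6, 0]

This is the Floyd-Warshall all-pairs shortest-path computation. For each intermediate vertex k = 0, 1, …, 3, update dist[i][j] ← min(dist[i][j], dist[i][k] + dist[k][j]). The final matrix gives, for each (i, j), the minimum total weight of any directed path from i to j (possibly empty when i = j).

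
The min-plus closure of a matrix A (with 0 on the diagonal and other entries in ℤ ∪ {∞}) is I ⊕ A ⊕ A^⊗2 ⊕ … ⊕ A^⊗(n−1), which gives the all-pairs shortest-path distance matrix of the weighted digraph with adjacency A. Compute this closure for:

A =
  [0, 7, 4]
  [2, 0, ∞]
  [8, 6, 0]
Closure =
  [0, 7, 4]
  [2, 0, 6]
  [8, 6, 0]

This is the Floyd-Warshall all-pairs shortest-path computation. For each intermediate vertex k = 0, 1, …, 2, update dist[i][j] ← min(dist[i][j], dist[i][k] + dist[k][j]). The final matrix gives, for each (i, j), the minimum total weight of any directed path from i to j (possibly empty when i = j).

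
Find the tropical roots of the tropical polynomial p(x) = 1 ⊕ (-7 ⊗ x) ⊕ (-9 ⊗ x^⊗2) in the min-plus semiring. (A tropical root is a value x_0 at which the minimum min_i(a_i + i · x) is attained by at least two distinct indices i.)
Roots: {2, 8}

Each tropical root is a break point of the lower envelope of the lines y = a_i + i · x (there are 3 lines, with slopes 0, 1, ..., 2). Only the lines that attain the minimum somewhere contribute to roots; other lines are dominated. Here the surviving (envelope) indices are i = 2, i = 1, i = 0.
Intersections between consecutive envelope lines give the roots: for adjacent envelope indices i < j the intersection is x = (a_i − a_j) / (j − i). Reading off the sorted break points: {2, 8}.
Verification: at each break x_0, at least two indices attain the minimum of min_i(a_i + i · x_0).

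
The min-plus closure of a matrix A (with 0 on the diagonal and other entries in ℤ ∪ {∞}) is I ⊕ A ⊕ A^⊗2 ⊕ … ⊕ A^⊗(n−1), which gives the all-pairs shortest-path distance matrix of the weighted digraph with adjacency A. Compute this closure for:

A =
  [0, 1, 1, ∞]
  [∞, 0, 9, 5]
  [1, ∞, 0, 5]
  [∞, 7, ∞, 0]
Closure =
  [0, 1, 1, 6]
  [10, 0, 9, 5]
  [1, 2, 0, 5]
  [17, 7, 16, 0]

This is the Floyd-Warshall all-pairs shortest-path computation. For each intermediate vertex k = 0, 1, …, 3, update dist[i][j] ← min(dist[i][j], dist[i][k] + dist[k][j]). The final matrix gives, for each (i, j), the minimum total weight of any directed path from i to j (possibly empty when i = j).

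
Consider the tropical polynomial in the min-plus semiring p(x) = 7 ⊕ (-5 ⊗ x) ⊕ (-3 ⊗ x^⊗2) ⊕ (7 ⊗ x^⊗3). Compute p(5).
p(5) = 0

A tropical monomial a ⊗ x^⊗i evaluates to a + i · x. Evaluating each term at x = 5:
  Term 0 contributes 7 + 0 · 5 = 7
  Term 1 contributes -5 + 1 · 5 = 0
  Term 2 contributes -3 + 2 · 5 = 7
  Term 3 contributes 7 + 3 · 5 = 22
p(5) = ⊕ of these = min[7, 0, 7, 22] = 0.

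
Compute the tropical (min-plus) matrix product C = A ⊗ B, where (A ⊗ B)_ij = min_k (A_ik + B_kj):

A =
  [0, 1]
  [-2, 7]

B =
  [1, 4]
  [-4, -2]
A ⊗ B =
  [-3, -1]
  [-1, 2]

Apply the min-plus product entry-by-entry:
  C[0][0] = min over k of (A[0][0] + B[0][0] = 0 + 1 = 1, A[0][1] + B[1][0] = 1 + -4 = -3) = -3 (attained at k = 1)
  C[0][1] = min over k of (A[0][0] + B[0][1] = 0 + 4 = 4, A[0][1] + B[1][1] = 1 + -2 = -1) = -1 (attained at k = 1)
  C[1][0] = min over k of (A[1][0] + B[0][0] = -2 + 1 = -1, A[1][1] + B[1][0] = 7 + -4 = 3) = -1 (attained at k = 0)
  C[1][1] = min over k of (A[1][0] + B[0][1] = -2 + 4 = 2, A[1][1] + B[1][1] = 7 + -2 = 5) = 2 (attained at k = 0)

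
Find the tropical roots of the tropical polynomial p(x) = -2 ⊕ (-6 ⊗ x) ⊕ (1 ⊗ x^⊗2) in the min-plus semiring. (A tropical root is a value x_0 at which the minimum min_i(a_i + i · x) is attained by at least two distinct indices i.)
Roots: {-7, 4}

Each tropical root is a break point of the lower envelope of the lines y = a_i + i · x (there are 3 lines, with slopes 0, 1, ..., 2). Only the lines that attain the minimum somewhere contribute to roots; other lines are dominated. Here the surviving (envelope) indices are i = 2, i = 1, i = 0.
Intersections between consecutive envelope lines give the roots: for adjacent envelope indices i < j the intersection is x = (a_i − a_j) / (j − i). Reading off the sorted break points: {-7, 4}.
Verification: at each break x_0, at least two indices attain the minimum of min_i(a_i + i · x_0).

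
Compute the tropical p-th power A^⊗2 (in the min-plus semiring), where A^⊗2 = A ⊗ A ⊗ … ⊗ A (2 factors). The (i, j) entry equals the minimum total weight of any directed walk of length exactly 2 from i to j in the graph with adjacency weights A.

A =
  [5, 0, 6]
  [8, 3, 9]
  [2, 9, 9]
A^⊗2 =
  [8, 3, 9]
  [11, 6, 12]
  [7, 2, 8]

Each entry (A^⊗2)_ij equals the minimum over all length-2 walks i = v_0 → v_1 → … → v_2 = j of Σ_t A[v_t][v_{t+1}]. For example, for (i, j) = (0, 2) we minimise over 3 possible intermediate vertex sequences; the minimum is 9, attained along the walk 0 → 1 → 2.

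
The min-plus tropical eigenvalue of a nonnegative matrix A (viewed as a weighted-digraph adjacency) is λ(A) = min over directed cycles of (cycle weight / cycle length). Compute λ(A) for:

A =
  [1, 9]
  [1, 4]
λ(A) = 1

Enumerate directed cycles and compute their means (weight / length). Sample:
  cycle 0 → 0: weight = 1, length = 1, mean = 1/1 ≈ 1.000
  cycle 1 → 1: weight = 4, length = 1, mean = 4/1 ≈ 4.000
  cycle 0 → 1 → 0: weight = 10, length = 2, mean = 10/2 ≈ 5.000
  cycle 1 → 0 → 1: weight = 10, length = 2, mean = 10/2 ≈ 5.000
Minimum mean = 1.000, attained e.g. along the cycle 0 → 0 with weight 1 and length 1. So λ(A) = 1/1 = 1.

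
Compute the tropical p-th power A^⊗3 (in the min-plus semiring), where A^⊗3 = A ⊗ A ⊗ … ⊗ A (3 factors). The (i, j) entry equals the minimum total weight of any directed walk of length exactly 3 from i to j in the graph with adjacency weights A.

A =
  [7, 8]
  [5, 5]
A^⊗3 =
  [18, 18]
  [15, 15]

Each entry (A^⊗3)_ij equals the minimum over all length-3 walks i = v_0 → v_1 → … → v_3 = j of Σ_t A[v_t][v_{t+1}]. For example, for (i, j) = (0, 1) we minimise over 4 possible intermediate vertex sequences; the minimum is 18, attained along the walk 0 → 1 → 1 → 1.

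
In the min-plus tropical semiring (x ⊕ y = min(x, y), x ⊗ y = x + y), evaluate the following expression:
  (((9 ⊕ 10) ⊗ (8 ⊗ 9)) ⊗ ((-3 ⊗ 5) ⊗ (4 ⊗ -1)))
(((9 ⊕ 10) ⊗ (8 ⊗ 9)) ⊗ ((-3 ⊗ 5) ⊗ (4 ⊗ -1))) = 31

Expand innermost to outermost. Recall ⊕ takes the minimum of its arguments and ⊗ takes their sum. Working out the expression (((9 ⊕ 10) ⊗ (8 ⊗ 9)) ⊗ ((-3 ⊗ 5) ⊗ (4 ⊗ -1))) gives 31.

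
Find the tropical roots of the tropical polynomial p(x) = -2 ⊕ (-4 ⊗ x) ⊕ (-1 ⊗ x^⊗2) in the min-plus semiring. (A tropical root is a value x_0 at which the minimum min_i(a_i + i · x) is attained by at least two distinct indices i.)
Roots: {-3, 2}

Each tropical root is a break point of the lower envelope of the lines y = a_i + i · x (there are 3 lines, with slopes 0, 1, ..., 2). Only the lines that attain the minimum somewhere contribute to roots; other lines are dominated. Here the surviving (envelope) indices are i = 2, i = 1, i = 0.
Intersections between consecutive envelope lines give the roots: for adjacent envelope indices i < j the intersection is x = (a_i − a_j) / (j − i). Reading off the sorted break points: {-3, 2}.
Verification: at each break x_0, at least two indices attain the minimum of min_i(a_i + i · x_0).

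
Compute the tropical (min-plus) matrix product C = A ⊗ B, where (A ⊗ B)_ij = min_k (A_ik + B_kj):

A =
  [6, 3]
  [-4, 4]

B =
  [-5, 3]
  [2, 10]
A ⊗ B =
  [1, 9]
  [-9, -1]

Apply the min-plus product entry-by-entry:
  C[0][0] = min over k of (A[0][0] + B[0][0] = 6 + -5 = 1, A[0][1] + B[1][0] = 3 + 2 = 5) = 1 (attained at k = 0)
  C[0][1] = min over k of (A[0][0] + B[0][1] = 6 + 3 = 9, A[0][1] + B[1][1] = 3 + 10 = 13) = 9 (attained at k = 0)
  C[1][0] = min over k of (A[1][0] + B[0][0] = -4 + -5 = -9, A[1][1] + B[1][0] = 4 + 2 = 6) = -9 (attained at k = 0)
  C[1][1] = min over k of (A[1][0] + B[0][1] = -4 + 3 = -1, A[1][1] + B[1][1] = 4 + 10 = 14) = -1 (attained at k = 0)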